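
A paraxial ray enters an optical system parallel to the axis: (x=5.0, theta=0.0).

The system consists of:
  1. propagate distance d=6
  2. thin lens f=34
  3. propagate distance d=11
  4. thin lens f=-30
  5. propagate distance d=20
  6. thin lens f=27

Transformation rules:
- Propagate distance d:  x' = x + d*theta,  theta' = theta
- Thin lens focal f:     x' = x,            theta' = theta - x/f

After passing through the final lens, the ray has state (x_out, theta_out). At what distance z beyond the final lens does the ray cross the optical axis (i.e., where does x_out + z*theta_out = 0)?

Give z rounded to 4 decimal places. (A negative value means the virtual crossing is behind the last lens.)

Initial: x=5.0000 theta=0.0000
After 1 (propagate distance d=6): x=5.0000 theta=0.0000
After 2 (thin lens f=34): x=5.0000 theta=-5/34 (≈-0.1471)
After 3 (propagate distance d=11): x=115/34 (≈3.3824) theta=-5/34 (≈-0.1471)
After 4 (thin lens f=-30): x=115/34 (≈3.3824) theta=-7/204 (≈-0.0343)
After 5 (propagate distance d=20): x=275/102 (≈2.6961) theta=-7/204 (≈-0.0343)
After 6 (thin lens f=27): x=275/102 (≈2.6961) theta=-739/5508 (≈-0.1342)
z_focus = -x_out/theta_out = -(275/102)/(-739/5508) = 14850/739 ≈ 20.0947
Rounded to 4 decimal places: z = 20.0947

Answer: 20.0947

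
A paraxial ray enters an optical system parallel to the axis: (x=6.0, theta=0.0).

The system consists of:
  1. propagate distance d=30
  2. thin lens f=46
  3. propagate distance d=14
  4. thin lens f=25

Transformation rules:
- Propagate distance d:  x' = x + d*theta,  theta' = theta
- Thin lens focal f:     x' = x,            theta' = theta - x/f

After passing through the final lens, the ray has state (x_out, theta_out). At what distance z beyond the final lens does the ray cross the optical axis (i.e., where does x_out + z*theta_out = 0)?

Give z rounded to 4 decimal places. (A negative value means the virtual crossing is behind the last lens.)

Answer: 14.0351

Derivation:
Initial: x=6.0000 theta=0.0000
After 1 (propagate distance d=30): x=6.0000 theta=0.0000
After 2 (thin lens f=46): x=6.0000 theta=-3/23 (≈-0.1304)
After 3 (propagate distance d=14): x=96/23 (≈4.1739) theta=-3/23 (≈-0.1304)
After 4 (thin lens f=25): x=96/23 (≈4.1739) theta=-171/575 (≈-0.2974)
z_focus = -x_out/theta_out = -(96/23)/(-171/575) = 800/57 ≈ 14.0351
Rounded to 4 decimal places: z = 14.0351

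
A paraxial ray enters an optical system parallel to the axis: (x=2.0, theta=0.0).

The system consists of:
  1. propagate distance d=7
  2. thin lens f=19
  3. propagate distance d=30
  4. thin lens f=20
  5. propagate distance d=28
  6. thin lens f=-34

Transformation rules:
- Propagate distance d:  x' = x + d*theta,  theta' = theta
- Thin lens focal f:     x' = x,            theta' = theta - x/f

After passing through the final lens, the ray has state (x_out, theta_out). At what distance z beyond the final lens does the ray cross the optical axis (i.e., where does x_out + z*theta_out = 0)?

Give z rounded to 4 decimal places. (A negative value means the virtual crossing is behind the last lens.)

Answer: -20.6272

Derivation:
Initial: x=2.0000 theta=0.0000
After 1 (propagate distance d=7): x=2.0000 theta=0.0000
After 2 (thin lens f=19): x=2.0000 theta=-2/19 (≈-0.1053)
After 3 (propagate distance d=30): x=-22/19 (≈-1.1579) theta=-2/19 (≈-0.1053)
After 4 (thin lens f=20): x=-22/19 (≈-1.1579) theta=-9/190 (≈-0.0474)
After 5 (propagate distance d=28): x=-236/95 (≈-2.4842) theta=-9/190 (≈-0.0474)
After 6 (thin lens f=-34): x=-236/95 (≈-2.4842) theta=-389/3230 (≈-0.1204)
z_focus = -x_out/theta_out = -(-236/95)/(-389/3230) = -8024/389 ≈ -20.6272
Rounded to 4 decimal places: z = -20.6272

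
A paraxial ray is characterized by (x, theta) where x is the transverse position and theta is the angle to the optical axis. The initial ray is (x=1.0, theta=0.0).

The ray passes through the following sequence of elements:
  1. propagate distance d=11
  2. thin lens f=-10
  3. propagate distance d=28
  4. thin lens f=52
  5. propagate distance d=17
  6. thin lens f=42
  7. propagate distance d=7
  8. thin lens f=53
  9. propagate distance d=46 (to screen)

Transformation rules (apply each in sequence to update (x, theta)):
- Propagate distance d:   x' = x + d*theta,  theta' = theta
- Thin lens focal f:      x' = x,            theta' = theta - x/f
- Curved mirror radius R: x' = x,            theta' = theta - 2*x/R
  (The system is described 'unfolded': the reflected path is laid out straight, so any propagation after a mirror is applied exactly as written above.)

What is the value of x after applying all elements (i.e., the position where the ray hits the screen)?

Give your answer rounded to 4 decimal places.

Initial: x=1.0000 theta=0.0000
After 1 (propagate distance d=11): x=1.0000 theta=0.0000
After 2 (thin lens f=-10): x=1.0000 theta=0.1000
After 3 (propagate distance d=28): x=3.8000 theta=0.1000
After 4 (thin lens f=52): x=3.8000 theta=7/260 (≈0.0269)
After 5 (propagate distance d=17): x=1107/260 (≈4.2577) theta=7/260 (≈0.0269)
After 6 (thin lens f=42): x=1107/260 (≈4.2577) theta=-271/3640 (≈-0.0745)
After 7 (propagate distance d=7): x=1943/520 (≈3.7365) theta=-271/3640 (≈-0.0745)
After 8 (thin lens f=53): x=1943/520 (≈3.7365) theta=-6991/48230 (≈-0.1450)
After 9 (propagate distance d=46 (to screen)): x=-565491/192920 (≈-2.9312) theta=-6991/48230 (≈-0.1450)
Rounded to 4 decimal places: x = -2.9312

Answer: -2.9312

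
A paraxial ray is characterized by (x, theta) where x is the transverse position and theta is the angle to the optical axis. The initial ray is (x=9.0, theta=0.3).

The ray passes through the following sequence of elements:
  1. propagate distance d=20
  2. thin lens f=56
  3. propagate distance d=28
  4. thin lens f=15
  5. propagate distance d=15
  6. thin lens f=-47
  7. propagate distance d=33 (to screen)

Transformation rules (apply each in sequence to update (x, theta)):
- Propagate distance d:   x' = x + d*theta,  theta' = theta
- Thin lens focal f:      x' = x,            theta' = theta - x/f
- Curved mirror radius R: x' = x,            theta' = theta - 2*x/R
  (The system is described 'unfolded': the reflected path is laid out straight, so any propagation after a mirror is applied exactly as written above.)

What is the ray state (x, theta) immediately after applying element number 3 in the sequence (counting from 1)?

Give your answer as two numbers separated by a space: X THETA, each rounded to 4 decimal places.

Answer: 15.9000 0.0321

Derivation:
Initial: x=9.0000 theta=0.3000
After 1 (propagate distance d=20): x=15.0000 theta=0.3000
After 2 (thin lens f=56): x=15.0000 theta=9/280 (≈0.0321)
After 3 (propagate distance d=28): x=15.9000 theta=9/280 (≈0.0321)
Rounded to 4 decimal places: x = 15.9000, theta = 0.0321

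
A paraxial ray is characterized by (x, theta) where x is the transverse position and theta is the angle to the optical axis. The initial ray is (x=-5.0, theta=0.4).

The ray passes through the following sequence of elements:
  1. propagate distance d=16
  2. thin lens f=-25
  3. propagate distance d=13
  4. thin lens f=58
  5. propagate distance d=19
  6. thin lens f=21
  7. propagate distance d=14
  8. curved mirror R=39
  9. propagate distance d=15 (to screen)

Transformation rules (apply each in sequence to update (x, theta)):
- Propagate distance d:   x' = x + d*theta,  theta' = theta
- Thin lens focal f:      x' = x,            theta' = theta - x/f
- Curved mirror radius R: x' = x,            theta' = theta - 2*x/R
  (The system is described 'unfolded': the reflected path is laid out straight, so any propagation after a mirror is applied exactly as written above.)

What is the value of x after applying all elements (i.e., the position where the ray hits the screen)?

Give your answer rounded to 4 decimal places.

Initial: x=-5.0000 theta=0.4000
After 1 (propagate distance d=16): x=1.4000 theta=0.4000
After 2 (thin lens f=-25): x=1.4000 theta=0.4560
After 3 (propagate distance d=13): x=7.3280 theta=0.4560
After 4 (thin lens f=58): x=7.3280 theta=239/725 (≈0.3297)
After 5 (propagate distance d=19): x=49269/3625 (≈13.5914) theta=239/725 (≈0.3297)
After 6 (thin lens f=21): x=49269/3625 (≈13.5914) theta=-8058/25375 (≈-0.3176)
After 7 (propagate distance d=14): x=33153/3625 (≈9.1457) theta=-8058/25375 (≈-0.3176)
After 8 (curved mirror R=39): x=33153/3625 (≈9.1457) theta=-259468/329875 (≈-0.7866)
After 9 (propagate distance d=15 (to screen)): x=-875097/329875 (≈-2.6528) theta=-259468/329875 (≈-0.7866)
Rounded to 4 decimal places: x = -2.6528

Answer: -2.6528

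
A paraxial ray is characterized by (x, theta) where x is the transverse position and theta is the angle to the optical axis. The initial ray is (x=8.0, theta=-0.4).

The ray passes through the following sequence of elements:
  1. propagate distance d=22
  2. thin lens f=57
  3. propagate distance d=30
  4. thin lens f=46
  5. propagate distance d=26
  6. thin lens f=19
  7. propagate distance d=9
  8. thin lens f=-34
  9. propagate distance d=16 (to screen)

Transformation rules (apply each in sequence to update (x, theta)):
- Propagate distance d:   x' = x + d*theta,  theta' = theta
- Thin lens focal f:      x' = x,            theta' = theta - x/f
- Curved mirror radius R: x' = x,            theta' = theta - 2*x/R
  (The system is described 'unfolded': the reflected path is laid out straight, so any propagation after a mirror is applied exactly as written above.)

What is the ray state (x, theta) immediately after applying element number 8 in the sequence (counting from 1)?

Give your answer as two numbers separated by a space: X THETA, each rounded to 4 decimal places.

Initial: x=8.0000 theta=-0.4000
After 1 (propagate distance d=22): x=-0.8000 theta=-0.4000
After 2 (thin lens f=57): x=-0.8000 theta=-22/57 (≈-0.3860)
After 3 (propagate distance d=30): x=-1176/95 (≈-12.3789) theta=-22/57 (≈-0.3860)
After 4 (thin lens f=46): x=-1176/95 (≈-12.3789) theta=-766/6555 (≈-0.1169)
After 5 (propagate distance d=26): x=-20212/1311 (≈-15.4172) theta=-766/6555 (≈-0.1169)
After 6 (thin lens f=19): x=-20212/1311 (≈-15.4172) theta=86506/124545 (≈0.6946)
After 7 (propagate distance d=9): x=-1141586/124545 (≈-9.1661) theta=86506/124545 (≈0.6946)
After 8 (thin lens f=-34): x=-1141586/124545 (≈-9.1661) theta=899809/2117265 (≈0.4250)
Rounded to 4 decimal places: x = -9.1661, theta = 0.4250

Answer: -9.1661 0.4250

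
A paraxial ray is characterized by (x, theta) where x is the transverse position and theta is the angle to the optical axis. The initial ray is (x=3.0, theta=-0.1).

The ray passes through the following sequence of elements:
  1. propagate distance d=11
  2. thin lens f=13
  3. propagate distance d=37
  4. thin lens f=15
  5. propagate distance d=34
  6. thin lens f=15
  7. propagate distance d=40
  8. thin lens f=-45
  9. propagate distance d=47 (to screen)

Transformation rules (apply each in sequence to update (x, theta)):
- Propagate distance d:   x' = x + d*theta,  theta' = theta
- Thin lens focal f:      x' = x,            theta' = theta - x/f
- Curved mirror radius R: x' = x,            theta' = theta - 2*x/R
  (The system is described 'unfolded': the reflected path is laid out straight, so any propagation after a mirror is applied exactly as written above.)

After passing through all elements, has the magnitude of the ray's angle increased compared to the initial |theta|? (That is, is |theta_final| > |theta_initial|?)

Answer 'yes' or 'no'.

Initial: x=3.0000 theta=-0.1000
After 1 (propagate distance d=11): x=1.9000 theta=-0.1000
After 2 (thin lens f=13): x=1.9000 theta=-16/65 (≈-0.2462)
After 3 (propagate distance d=37): x=-937/130 (≈-7.2077) theta=-16/65 (≈-0.2462)
After 4 (thin lens f=15): x=-937/130 (≈-7.2077) theta=457/1950 (≈0.2344)
After 5 (propagate distance d=34): x=1483/1950 (≈0.7605) theta=457/1950 (≈0.2344)
After 6 (thin lens f=15): x=1483/1950 (≈0.7605) theta=2686/14625 (≈0.1837)
After 7 (propagate distance d=40): x=1897/234 (≈8.1068) theta=2686/14625 (≈0.1837)
After 8 (thin lens f=-45): x=1897/234 (≈8.1068) theta=95773/263250 (≈0.3638)
After 9 (propagate distance d=47 (to screen)): x=3317728/131625 (≈25.2059) theta=95773/263250 (≈0.3638)
|theta_initial|=0.1000 |theta_final|=95773/263250 (≈0.3638) -> increased

Answer: yes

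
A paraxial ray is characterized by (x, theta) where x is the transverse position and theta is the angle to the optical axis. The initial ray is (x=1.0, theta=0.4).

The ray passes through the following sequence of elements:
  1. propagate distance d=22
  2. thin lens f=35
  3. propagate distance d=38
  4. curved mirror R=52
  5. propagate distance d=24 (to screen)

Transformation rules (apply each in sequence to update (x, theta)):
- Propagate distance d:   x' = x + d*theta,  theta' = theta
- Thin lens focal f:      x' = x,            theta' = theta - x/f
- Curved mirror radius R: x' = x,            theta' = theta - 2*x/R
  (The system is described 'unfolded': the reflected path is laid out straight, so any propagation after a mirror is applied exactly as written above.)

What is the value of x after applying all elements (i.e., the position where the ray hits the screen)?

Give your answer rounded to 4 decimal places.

Answer: 3.9846

Derivation:
Initial: x=1.0000 theta=0.4000
After 1 (propagate distance d=22): x=9.8000 theta=0.4000
After 2 (thin lens f=35): x=9.8000 theta=0.1200
After 3 (propagate distance d=38): x=14.3600 theta=0.1200
After 4 (curved mirror R=52): x=14.3600 theta=-281/650 (≈-0.4323)
After 5 (propagate distance d=24 (to screen)): x=259/65 (≈3.9846) theta=-281/650 (≈-0.4323)
Rounded to 4 decimal places: x = 3.9846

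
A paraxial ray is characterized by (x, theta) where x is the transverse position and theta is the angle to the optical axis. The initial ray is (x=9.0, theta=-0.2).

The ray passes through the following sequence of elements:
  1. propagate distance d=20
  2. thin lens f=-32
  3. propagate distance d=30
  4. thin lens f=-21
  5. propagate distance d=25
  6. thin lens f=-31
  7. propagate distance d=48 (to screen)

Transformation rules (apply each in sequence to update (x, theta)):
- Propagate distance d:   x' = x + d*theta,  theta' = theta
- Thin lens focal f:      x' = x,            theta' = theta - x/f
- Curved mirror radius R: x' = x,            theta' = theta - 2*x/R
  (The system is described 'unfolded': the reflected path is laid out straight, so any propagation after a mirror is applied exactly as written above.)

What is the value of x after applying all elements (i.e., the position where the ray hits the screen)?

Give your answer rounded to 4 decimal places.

Answer: 24.1256

Derivation:
Initial: x=9.0000 theta=-0.2000
After 1 (propagate distance d=20): x=5.0000 theta=-0.2000
After 2 (thin lens f=-32): x=5.0000 theta=-7/160 (≈-0.0438)
After 3 (propagate distance d=30): x=3.6875 theta=-7/160 (≈-0.0438)
After 4 (thin lens f=-21): x=3.6875 theta=443/3360 (≈0.1318)
After 5 (propagate distance d=25): x=4693/672 (≈6.9836) theta=443/3360 (≈0.1318)
After 6 (thin lens f=-31): x=4693/672 (≈6.9836) theta=2657/7440 (≈0.3571)
After 7 (propagate distance d=48 (to screen)): x=2512919/104160 (≈24.1256) theta=2657/7440 (≈0.3571)
Rounded to 4 decimal places: x = 24.1256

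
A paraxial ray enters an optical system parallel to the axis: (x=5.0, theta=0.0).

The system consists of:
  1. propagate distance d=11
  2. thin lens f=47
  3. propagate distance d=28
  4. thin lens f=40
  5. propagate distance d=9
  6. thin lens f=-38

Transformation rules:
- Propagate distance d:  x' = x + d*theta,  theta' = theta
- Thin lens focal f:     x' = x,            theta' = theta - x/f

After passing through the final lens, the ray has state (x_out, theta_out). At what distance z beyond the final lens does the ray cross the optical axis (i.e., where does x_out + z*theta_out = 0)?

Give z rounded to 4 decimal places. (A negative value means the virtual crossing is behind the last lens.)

Initial: x=5.0000 theta=0.0000
After 1 (propagate distance d=11): x=5.0000 theta=0.0000
After 2 (thin lens f=47): x=5.0000 theta=-5/47 (≈-0.1064)
After 3 (propagate distance d=28): x=95/47 (≈2.0213) theta=-5/47 (≈-0.1064)
After 4 (thin lens f=40): x=95/47 (≈2.0213) theta=-59/376 (≈-0.1569)
After 5 (propagate distance d=9): x=229/376 (≈0.6090) theta=-59/376 (≈-0.1569)
After 6 (thin lens f=-38): x=229/376 (≈0.6090) theta=-2013/14288 (≈-0.1409)
z_focus = -x_out/theta_out = -(229/376)/(-2013/14288) = 8702/2013 ≈ 4.3229
Rounded to 4 decimal places: z = 4.3229

Answer: 4.3229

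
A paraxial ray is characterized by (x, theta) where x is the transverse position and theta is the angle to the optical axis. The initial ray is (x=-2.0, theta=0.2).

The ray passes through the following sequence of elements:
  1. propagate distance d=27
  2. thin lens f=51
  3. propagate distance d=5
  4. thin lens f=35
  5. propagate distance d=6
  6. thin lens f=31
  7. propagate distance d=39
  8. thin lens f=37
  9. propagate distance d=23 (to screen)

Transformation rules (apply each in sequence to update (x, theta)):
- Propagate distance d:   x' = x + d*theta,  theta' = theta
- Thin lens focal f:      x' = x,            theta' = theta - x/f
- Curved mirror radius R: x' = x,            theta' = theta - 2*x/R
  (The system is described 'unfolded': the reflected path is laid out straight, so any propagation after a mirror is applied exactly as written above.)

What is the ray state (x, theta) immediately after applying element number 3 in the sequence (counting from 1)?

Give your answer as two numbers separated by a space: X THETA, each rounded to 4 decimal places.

Initial: x=-2.0000 theta=0.2000
After 1 (propagate distance d=27): x=3.4000 theta=0.2000
After 2 (thin lens f=51): x=3.4000 theta=2/15 (≈0.1333)
After 3 (propagate distance d=5): x=61/15 (≈4.0667) theta=2/15 (≈0.1333)
Rounded to 4 decimal places: x = 4.0667, theta = 0.1333

Answer: 4.0667 0.1333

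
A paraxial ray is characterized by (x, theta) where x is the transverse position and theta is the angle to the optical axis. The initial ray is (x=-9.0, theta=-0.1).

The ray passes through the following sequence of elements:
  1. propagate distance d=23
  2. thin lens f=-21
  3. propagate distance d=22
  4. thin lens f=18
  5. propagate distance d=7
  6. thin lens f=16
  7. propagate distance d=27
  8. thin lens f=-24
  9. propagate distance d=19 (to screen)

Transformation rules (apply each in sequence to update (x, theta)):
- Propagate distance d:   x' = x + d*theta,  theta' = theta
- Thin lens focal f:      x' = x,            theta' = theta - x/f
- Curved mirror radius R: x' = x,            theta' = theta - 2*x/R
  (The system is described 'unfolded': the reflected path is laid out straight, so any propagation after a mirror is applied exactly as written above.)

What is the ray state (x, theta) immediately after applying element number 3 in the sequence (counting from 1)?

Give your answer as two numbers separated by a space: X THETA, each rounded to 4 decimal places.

Answer: -25.3381 -0.6381

Derivation:
Initial: x=-9.0000 theta=-0.1000
After 1 (propagate distance d=23): x=-11.3000 theta=-0.1000
After 2 (thin lens f=-21): x=-11.3000 theta=-67/105 (≈-0.6381)
After 3 (propagate distance d=22): x=-5321/210 (≈-25.3381) theta=-67/105 (≈-0.6381)
Rounded to 4 decimal places: x = -25.3381, theta = -0.6381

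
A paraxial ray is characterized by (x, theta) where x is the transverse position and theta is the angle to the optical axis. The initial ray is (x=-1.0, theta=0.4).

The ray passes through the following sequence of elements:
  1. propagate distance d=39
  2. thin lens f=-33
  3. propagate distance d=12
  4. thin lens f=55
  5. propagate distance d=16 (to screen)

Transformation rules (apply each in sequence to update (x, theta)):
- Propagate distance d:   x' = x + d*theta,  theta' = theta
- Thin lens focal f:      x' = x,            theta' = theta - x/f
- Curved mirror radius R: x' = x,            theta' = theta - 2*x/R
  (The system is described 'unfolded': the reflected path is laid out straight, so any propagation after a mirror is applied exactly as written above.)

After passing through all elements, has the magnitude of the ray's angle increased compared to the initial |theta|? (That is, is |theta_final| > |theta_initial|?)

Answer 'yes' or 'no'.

Initial: x=-1.0000 theta=0.4000
After 1 (propagate distance d=39): x=14.6000 theta=0.4000
After 2 (thin lens f=-33): x=14.6000 theta=139/165 (≈0.8424)
After 3 (propagate distance d=12): x=1359/55 (≈24.7091) theta=139/165 (≈0.8424)
After 4 (thin lens f=55): x=1359/55 (≈24.7091) theta=3568/9075 (≈0.3932)
After 5 (propagate distance d=16 (to screen)): x=281323/9075 (≈30.9998) theta=3568/9075 (≈0.3932)
|theta_initial|=0.4000 |theta_final|=3568/9075 (≈0.3932) -> not increased

Answer: no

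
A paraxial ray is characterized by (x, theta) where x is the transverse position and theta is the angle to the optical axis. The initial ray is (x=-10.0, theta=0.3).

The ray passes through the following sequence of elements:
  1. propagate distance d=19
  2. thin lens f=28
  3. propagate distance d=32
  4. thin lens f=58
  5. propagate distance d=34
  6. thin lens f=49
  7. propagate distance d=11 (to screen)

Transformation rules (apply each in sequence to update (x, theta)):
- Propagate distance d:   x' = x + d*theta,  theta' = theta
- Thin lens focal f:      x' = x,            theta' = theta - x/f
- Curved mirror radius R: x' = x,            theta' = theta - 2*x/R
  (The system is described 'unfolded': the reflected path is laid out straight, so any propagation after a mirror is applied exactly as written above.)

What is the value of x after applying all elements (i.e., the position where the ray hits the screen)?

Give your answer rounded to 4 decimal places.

Answer: 18.2893

Derivation:
Initial: x=-10.0000 theta=0.3000
After 1 (propagate distance d=19): x=-4.3000 theta=0.3000
After 2 (thin lens f=28): x=-4.3000 theta=127/280 (≈0.4536)
After 3 (propagate distance d=32): x=143/14 (≈10.2143) theta=127/280 (≈0.4536)
After 4 (thin lens f=58): x=143/14 (≈10.2143) theta=2253/8120 (≈0.2775)
After 5 (propagate distance d=34): x=79771/4060 (≈19.6480) theta=2253/8120 (≈0.2775)
After 6 (thin lens f=49): x=79771/4060 (≈19.6480) theta=-9829/79576 (≈-0.1235)
After 7 (propagate distance d=11 (to screen)): x=7276963/397880 (≈18.2893) theta=-9829/79576 (≈-0.1235)
Rounded to 4 decimal places: x = 18.2893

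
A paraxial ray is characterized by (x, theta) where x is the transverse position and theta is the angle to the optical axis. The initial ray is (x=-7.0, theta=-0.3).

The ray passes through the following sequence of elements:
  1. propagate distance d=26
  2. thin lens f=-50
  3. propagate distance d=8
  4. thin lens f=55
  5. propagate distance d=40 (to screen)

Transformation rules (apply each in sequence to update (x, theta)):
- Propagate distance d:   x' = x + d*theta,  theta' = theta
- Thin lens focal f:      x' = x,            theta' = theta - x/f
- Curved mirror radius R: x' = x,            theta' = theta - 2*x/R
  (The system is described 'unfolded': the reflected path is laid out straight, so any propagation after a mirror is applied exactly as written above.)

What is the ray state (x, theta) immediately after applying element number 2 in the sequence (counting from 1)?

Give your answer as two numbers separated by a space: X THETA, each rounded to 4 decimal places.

Answer: -14.8000 -0.5960

Derivation:
Initial: x=-7.0000 theta=-0.3000
After 1 (propagate distance d=26): x=-14.8000 theta=-0.3000
After 2 (thin lens f=-50): x=-14.8000 theta=-0.5960
Rounded to 4 decimal places: x = -14.8000, theta = -0.5960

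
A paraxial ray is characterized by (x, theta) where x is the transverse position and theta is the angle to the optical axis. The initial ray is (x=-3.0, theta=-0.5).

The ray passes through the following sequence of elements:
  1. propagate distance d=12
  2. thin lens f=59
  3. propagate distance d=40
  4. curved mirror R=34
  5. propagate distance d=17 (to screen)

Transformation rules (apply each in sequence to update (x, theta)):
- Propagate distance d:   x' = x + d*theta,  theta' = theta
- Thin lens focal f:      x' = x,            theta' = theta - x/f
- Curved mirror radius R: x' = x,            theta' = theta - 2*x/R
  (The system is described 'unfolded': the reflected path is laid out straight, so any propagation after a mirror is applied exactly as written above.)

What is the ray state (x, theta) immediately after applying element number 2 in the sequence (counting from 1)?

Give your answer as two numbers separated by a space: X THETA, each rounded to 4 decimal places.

Answer: -9.0000 -0.3475

Derivation:
Initial: x=-3.0000 theta=-0.5000
After 1 (propagate distance d=12): x=-9.0000 theta=-0.5000
After 2 (thin lens f=59): x=-9.0000 theta=-41/118 (≈-0.3475)
Rounded to 4 decimal places: x = -9.0000, theta = -0.3475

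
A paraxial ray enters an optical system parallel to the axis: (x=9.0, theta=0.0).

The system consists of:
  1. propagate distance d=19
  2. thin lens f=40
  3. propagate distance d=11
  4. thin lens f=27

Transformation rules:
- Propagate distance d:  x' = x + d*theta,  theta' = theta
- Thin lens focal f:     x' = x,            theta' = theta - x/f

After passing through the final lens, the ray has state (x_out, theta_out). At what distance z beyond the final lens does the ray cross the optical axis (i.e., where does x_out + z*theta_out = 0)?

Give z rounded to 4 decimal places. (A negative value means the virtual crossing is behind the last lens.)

Initial: x=9.0000 theta=0.0000
After 1 (propagate distance d=19): x=9.0000 theta=0.0000
After 2 (thin lens f=40): x=9.0000 theta=-0.2250
After 3 (propagate distance d=11): x=6.5250 theta=-0.2250
After 4 (thin lens f=27): x=6.5250 theta=-7/15 (≈-0.4667)
z_focus = -x_out/theta_out = -(6.5250)/(-7/15) = 783/56 ≈ 13.9821
Rounded to 4 decimal places: z = 13.9821

Answer: 13.9821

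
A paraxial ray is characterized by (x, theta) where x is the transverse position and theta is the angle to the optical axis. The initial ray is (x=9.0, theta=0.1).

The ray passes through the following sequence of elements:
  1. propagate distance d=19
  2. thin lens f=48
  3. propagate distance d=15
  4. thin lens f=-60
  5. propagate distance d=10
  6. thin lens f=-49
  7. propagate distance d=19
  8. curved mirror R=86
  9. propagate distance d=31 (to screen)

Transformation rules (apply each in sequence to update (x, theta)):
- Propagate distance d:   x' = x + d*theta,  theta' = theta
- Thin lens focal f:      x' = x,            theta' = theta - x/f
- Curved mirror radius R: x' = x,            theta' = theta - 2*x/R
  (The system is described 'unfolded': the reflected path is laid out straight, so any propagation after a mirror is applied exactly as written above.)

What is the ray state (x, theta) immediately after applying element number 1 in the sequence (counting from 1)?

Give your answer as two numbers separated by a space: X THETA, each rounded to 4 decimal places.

Answer: 10.9000 0.1000

Derivation:
Initial: x=9.0000 theta=0.1000
After 1 (propagate distance d=19): x=10.9000 theta=0.1000
Rounded to 4 decimal places: x = 10.9000, theta = 0.1000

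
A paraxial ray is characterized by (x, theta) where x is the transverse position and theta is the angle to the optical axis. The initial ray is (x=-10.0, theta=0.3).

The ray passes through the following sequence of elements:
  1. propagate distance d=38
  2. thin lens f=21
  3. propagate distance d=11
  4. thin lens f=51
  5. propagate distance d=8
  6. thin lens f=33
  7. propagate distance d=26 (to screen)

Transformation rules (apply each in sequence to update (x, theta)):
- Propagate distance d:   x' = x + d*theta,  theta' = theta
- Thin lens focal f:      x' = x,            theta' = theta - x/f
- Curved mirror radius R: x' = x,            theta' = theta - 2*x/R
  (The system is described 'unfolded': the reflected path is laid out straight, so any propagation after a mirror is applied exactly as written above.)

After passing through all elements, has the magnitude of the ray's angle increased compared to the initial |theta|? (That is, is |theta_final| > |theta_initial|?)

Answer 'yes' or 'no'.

Answer: no

Derivation:
Initial: x=-10.0000 theta=0.3000
After 1 (propagate distance d=38): x=1.4000 theta=0.3000
After 2 (thin lens f=21): x=1.4000 theta=7/30 (≈0.2333)
After 3 (propagate distance d=11): x=119/30 (≈3.9667) theta=7/30 (≈0.2333)
After 4 (thin lens f=51): x=119/30 (≈3.9667) theta=7/45 (≈0.1556)
After 5 (propagate distance d=8): x=469/90 (≈5.2111) theta=7/45 (≈0.1556)
After 6 (thin lens f=33): x=469/90 (≈5.2111) theta=-7/2970 (≈-0.0024)
After 7 (propagate distance d=26 (to screen)): x=3059/594 (≈5.1498) theta=-7/2970 (≈-0.0024)
|theta_initial|=0.3000 |theta_final|=7/2970 (≈0.0024) -> not increased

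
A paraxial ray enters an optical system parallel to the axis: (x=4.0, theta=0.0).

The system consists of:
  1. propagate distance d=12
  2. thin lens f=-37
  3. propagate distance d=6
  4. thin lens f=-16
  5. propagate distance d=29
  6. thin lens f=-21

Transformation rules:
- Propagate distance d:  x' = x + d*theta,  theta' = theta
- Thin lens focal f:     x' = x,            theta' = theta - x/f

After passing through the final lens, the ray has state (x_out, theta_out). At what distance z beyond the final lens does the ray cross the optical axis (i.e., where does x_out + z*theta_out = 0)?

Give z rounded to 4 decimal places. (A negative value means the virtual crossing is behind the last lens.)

Initial: x=4.0000 theta=0.0000
After 1 (propagate distance d=12): x=4.0000 theta=0.0000
After 2 (thin lens f=-37): x=4.0000 theta=4/37 (≈0.1081)
After 3 (propagate distance d=6): x=172/37 (≈4.6486) theta=4/37 (≈0.1081)
After 4 (thin lens f=-16): x=172/37 (≈4.6486) theta=59/148 (≈0.3986)
After 5 (propagate distance d=29): x=2399/148 (≈16.2095) theta=59/148 (≈0.3986)
After 6 (thin lens f=-21): x=2399/148 (≈16.2095) theta=1819/1554 (≈1.1705)
z_focus = -x_out/theta_out = -(2399/148)/(1819/1554) = -50379/3638 ≈ -13.8480
Rounded to 4 decimal places: z = -13.8480

Answer: -13.8480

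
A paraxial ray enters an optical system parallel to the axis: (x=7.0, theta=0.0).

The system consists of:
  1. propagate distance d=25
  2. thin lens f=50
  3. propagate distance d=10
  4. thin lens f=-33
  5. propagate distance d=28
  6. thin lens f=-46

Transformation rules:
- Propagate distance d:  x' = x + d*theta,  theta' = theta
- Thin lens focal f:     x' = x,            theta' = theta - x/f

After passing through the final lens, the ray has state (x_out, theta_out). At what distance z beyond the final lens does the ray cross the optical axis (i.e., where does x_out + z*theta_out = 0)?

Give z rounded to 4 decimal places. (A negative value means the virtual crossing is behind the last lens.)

Answer: -37.9412

Derivation:
Initial: x=7.0000 theta=0.0000
After 1 (propagate distance d=25): x=7.0000 theta=0.0000
After 2 (thin lens f=50): x=7.0000 theta=-0.1400
After 3 (propagate distance d=10): x=5.6000 theta=-0.1400
After 4 (thin lens f=-33): x=5.6000 theta=49/1650 (≈0.0297)
After 5 (propagate distance d=28): x=5306/825 (≈6.4315) theta=49/1650 (≈0.0297)
After 6 (thin lens f=-46): x=5306/825 (≈6.4315) theta=6433/37950 (≈0.1695)
z_focus = -x_out/theta_out = -(5306/825)/(6433/37950) = -34868/919 ≈ -37.9412
Rounded to 4 decimal places: z = -37.9412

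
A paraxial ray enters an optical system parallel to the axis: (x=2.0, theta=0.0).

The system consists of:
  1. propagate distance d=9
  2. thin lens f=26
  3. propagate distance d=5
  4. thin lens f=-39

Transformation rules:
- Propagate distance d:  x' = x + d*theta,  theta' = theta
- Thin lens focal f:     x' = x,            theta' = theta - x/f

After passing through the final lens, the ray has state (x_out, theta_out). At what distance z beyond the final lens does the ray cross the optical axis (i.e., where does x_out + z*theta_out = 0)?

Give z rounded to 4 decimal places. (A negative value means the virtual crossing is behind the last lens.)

Initial: x=2.0000 theta=0.0000
After 1 (propagate distance d=9): x=2.0000 theta=0.0000
After 2 (thin lens f=26): x=2.0000 theta=-1/13 (≈-0.0769)
After 3 (propagate distance d=5): x=21/13 (≈1.6154) theta=-1/13 (≈-0.0769)
After 4 (thin lens f=-39): x=21/13 (≈1.6154) theta=-6/169 (≈-0.0355)
z_focus = -x_out/theta_out = -(21/13)/(-6/169) = 45.5000
Rounded to 4 decimal places: z = 45.5000

Answer: 45.5000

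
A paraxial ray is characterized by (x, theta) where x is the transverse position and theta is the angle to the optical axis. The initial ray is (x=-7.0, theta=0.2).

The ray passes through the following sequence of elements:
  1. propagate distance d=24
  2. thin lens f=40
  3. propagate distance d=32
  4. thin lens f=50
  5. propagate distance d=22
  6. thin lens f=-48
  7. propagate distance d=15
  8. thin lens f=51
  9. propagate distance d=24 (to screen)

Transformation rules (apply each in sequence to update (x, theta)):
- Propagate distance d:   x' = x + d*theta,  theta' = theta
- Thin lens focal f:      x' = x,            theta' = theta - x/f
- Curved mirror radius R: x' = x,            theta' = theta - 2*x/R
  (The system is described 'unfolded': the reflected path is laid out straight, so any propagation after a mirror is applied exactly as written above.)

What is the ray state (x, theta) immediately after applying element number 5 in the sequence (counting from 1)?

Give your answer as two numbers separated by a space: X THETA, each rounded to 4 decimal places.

Answer: 8.9476 0.1358

Derivation:
Initial: x=-7.0000 theta=0.2000
After 1 (propagate distance d=24): x=-2.2000 theta=0.2000
After 2 (thin lens f=40): x=-2.2000 theta=0.2550
After 3 (propagate distance d=32): x=5.9600 theta=0.2550
After 4 (thin lens f=50): x=5.9600 theta=0.1358
After 5 (propagate distance d=22): x=8.9476 theta=0.1358
Rounded to 4 decimal places: x = 8.9476, theta = 0.1358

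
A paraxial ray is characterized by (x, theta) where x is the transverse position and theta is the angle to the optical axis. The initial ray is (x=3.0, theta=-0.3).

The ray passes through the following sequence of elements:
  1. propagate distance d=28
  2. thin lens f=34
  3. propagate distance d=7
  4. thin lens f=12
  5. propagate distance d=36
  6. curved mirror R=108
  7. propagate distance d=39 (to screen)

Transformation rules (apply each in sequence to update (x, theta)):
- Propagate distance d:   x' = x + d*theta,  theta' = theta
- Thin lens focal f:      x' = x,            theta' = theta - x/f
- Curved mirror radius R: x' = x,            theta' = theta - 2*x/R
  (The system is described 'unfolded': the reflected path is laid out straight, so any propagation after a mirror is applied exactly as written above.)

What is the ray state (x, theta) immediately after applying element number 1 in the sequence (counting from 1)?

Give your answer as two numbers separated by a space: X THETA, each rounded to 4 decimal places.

Answer: -5.4000 -0.3000

Derivation:
Initial: x=3.0000 theta=-0.3000
After 1 (propagate distance d=28): x=-5.4000 theta=-0.3000
Rounded to 4 decimal places: x = -5.4000, theta = -0.3000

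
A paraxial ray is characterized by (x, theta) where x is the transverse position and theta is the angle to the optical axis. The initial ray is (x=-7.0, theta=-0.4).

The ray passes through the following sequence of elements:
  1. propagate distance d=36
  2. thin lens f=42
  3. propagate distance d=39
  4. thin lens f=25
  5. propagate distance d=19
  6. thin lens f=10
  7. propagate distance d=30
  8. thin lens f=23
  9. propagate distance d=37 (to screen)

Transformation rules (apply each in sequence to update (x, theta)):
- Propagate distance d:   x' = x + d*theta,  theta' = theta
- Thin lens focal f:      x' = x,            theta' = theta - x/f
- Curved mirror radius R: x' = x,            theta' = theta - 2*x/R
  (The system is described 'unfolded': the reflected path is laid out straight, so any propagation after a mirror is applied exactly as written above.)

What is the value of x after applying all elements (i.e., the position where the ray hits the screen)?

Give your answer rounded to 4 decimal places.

Answer: 19.9308

Derivation:
Initial: x=-7.0000 theta=-0.4000
After 1 (propagate distance d=36): x=-21.4000 theta=-0.4000
After 2 (thin lens f=42): x=-21.4000 theta=23/210 (≈0.1095)
After 3 (propagate distance d=39): x=-1199/70 (≈-17.1286) theta=23/210 (≈0.1095)
After 4 (thin lens f=25): x=-1199/70 (≈-17.1286) theta=298/375 (≈0.7947)
After 5 (propagate distance d=19): x=-10657/5250 (≈-2.0299) theta=298/375 (≈0.7947)
After 6 (thin lens f=10): x=-10657/5250 (≈-2.0299) theta=17459/17500 (≈0.9977)
After 7 (propagate distance d=30): x=73237/2625 (≈27.8998) theta=17459/17500 (≈0.9977)
After 8 (thin lens f=23): x=73237/2625 (≈27.8998) theta=-260069/1207500 (≈-0.2154)
After 9 (propagate distance d=37 (to screen)): x=24066467/1207500 (≈19.9308) theta=-260069/1207500 (≈-0.2154)
Rounded to 4 decimal places: x = 19.9308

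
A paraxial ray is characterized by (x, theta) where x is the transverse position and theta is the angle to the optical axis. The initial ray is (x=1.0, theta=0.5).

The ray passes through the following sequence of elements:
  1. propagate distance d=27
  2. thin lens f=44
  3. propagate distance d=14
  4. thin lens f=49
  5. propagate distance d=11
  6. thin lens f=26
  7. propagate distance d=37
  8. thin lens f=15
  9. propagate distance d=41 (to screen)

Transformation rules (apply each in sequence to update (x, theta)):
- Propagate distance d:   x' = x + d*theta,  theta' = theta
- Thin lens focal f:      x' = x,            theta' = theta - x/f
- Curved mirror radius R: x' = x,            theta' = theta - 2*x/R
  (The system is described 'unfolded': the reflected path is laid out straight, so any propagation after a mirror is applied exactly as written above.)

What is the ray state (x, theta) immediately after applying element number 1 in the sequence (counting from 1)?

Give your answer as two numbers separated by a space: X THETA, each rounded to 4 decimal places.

Answer: 14.5000 0.5000

Derivation:
Initial: x=1.0000 theta=0.5000
After 1 (propagate distance d=27): x=14.5000 theta=0.5000
Rounded to 4 decimal places: x = 14.5000, theta = 0.5000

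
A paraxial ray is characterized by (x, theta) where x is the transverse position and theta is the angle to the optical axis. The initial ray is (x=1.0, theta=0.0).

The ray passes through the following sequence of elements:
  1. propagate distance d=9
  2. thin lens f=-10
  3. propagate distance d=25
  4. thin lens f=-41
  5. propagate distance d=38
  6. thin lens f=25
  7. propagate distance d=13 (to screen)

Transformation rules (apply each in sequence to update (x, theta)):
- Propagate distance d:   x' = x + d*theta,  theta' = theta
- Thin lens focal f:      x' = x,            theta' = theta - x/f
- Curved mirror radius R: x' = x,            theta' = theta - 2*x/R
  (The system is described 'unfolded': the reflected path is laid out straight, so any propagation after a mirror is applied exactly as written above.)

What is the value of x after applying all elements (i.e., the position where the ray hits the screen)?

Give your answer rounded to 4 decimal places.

Initial: x=1.0000 theta=0.0000
After 1 (propagate distance d=9): x=1.0000 theta=0.0000
After 2 (thin lens f=-10): x=1.0000 theta=0.1000
After 3 (propagate distance d=25): x=3.5000 theta=0.1000
After 4 (thin lens f=-41): x=3.5000 theta=38/205 (≈0.1854)
After 5 (propagate distance d=38): x=4323/410 (≈10.5439) theta=38/205 (≈0.1854)
After 6 (thin lens f=25): x=4323/410 (≈10.5439) theta=-2423/10250 (≈-0.2364)
After 7 (propagate distance d=13 (to screen)): x=38288/5125 (≈7.4708) theta=-2423/10250 (≈-0.2364)
Rounded to 4 decimal places: x = 7.4708

Answer: 7.4708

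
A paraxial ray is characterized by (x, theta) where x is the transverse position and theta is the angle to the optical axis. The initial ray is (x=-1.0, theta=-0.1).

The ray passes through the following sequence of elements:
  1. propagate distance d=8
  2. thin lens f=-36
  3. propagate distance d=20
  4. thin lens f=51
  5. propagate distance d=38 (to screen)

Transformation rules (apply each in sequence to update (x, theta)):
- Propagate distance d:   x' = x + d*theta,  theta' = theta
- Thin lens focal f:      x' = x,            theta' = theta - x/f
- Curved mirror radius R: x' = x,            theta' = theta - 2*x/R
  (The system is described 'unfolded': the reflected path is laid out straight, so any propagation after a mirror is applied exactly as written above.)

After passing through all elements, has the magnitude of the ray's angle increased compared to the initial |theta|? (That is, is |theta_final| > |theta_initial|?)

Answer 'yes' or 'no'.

Initial: x=-1.0000 theta=-0.1000
After 1 (propagate distance d=8): x=-1.8000 theta=-0.1000
After 2 (thin lens f=-36): x=-1.8000 theta=-0.1500
After 3 (propagate distance d=20): x=-4.8000 theta=-0.1500
After 4 (thin lens f=51): x=-4.8000 theta=-19/340 (≈-0.0559)
After 5 (propagate distance d=38 (to screen)): x=-1177/170 (≈-6.9235) theta=-19/340 (≈-0.0559)
|theta_initial|=0.1000 |theta_final|=19/340 (≈0.0559) -> not increased

Answer: no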